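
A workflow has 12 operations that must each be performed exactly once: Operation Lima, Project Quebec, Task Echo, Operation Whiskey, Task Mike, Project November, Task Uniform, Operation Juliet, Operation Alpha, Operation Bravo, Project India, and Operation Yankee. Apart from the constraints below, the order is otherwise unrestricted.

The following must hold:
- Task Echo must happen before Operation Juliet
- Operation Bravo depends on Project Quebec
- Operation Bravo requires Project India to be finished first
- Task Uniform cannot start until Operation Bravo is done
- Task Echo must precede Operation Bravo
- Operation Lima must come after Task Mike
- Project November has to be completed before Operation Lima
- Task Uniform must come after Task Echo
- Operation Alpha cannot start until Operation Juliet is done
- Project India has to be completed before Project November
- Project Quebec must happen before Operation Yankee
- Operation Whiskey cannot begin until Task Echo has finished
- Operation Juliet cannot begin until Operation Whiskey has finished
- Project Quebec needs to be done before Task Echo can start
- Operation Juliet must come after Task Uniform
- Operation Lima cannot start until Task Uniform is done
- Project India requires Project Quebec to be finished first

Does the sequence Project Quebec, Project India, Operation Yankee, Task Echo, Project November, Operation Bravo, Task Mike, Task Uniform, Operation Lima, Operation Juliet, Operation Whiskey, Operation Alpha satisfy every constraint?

No

The sequence places Operation Juliet ahead of Operation Whiskey.
Since Operation Whiskey is required before Operation Juliet, the ordering is invalid.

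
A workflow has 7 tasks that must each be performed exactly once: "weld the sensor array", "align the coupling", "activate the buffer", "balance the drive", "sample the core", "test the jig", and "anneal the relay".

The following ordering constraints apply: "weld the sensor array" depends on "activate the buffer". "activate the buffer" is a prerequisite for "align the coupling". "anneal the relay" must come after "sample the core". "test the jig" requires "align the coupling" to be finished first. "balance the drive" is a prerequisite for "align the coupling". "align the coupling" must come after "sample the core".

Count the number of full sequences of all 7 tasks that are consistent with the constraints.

114

3 tasks have no prerequisites ("activate the buffer", "balance the drive", "sample the core"), so any of them could come first.
Systematically extending each partial ordering one task at a time and counting, there are 114 complete orderings.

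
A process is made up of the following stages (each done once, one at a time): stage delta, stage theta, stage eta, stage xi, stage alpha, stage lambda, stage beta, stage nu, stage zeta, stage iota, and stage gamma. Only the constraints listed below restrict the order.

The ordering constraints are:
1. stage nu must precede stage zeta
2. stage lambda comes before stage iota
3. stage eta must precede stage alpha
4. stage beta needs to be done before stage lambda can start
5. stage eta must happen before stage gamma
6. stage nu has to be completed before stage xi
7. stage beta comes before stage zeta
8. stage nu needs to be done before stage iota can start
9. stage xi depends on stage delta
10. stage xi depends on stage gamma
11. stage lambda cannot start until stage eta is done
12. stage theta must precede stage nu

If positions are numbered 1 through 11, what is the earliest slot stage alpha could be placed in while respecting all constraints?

2

Working backwards through the constraints from stage alpha, its only required predecessor is stage eta.
With 1 mandatory predecessor, the earliest stage alpha can sit is position 1+1 = 2, and placing just that one first achieves it.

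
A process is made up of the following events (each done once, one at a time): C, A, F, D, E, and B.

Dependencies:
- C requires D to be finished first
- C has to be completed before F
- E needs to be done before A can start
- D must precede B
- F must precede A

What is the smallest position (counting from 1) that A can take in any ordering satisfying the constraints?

5

Working backwards through the constraints from A, its full set of required predecessors is C, F, D, E — 4 of them.
So at minimum 4 events come before A, putting A no earlier than position 5. That position is achievable by scheduling exactly those predecessors first.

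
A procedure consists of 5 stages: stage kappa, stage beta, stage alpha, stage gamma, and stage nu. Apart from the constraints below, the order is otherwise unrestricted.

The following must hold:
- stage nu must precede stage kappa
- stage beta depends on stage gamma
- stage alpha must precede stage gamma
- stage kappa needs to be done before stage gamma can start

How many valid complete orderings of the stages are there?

The stages with no prerequisites are stage alpha, stage nu; any of them can be placed first.
Counting all ways to extend the partial order to a total order gives 3.

3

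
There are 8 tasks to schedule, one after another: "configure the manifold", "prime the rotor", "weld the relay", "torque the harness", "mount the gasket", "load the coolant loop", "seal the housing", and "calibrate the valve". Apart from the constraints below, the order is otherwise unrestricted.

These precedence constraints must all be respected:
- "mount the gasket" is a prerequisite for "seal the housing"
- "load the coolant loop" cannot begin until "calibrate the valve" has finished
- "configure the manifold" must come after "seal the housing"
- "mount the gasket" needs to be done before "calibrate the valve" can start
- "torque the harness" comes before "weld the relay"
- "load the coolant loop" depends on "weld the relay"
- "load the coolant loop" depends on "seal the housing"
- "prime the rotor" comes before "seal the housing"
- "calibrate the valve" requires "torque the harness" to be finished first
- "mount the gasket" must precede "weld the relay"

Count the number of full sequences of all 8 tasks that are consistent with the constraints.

156

The tasks with no prerequisites are "prime the rotor", "torque the harness", "mount the gasket"; any of them can be placed first.
Systematically extending each partial ordering one task at a time and counting, there are 156 complete orderings.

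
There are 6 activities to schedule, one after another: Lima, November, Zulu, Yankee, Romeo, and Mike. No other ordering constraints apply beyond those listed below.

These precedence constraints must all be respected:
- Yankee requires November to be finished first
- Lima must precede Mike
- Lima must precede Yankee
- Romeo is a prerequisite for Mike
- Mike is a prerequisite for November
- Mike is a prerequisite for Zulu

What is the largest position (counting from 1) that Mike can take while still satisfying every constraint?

Following every chain forward from Mike, the activities that must come later are November, Zulu, Yankee — 3 of them.
With 3 mandatory successors out of 6 activities total, the latest slot for Mike is 6−3 = 3, and it's reachable by doing all non-successors before Mike.

3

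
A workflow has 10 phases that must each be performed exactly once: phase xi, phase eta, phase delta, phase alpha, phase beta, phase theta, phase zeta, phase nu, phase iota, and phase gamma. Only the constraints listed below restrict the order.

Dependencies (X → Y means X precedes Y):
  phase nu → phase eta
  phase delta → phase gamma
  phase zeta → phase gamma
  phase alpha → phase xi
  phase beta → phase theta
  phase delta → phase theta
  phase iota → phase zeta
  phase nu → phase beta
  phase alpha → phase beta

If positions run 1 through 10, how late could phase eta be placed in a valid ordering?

10

Phase eta has no required successors, so nothing stops it from going last (position 10).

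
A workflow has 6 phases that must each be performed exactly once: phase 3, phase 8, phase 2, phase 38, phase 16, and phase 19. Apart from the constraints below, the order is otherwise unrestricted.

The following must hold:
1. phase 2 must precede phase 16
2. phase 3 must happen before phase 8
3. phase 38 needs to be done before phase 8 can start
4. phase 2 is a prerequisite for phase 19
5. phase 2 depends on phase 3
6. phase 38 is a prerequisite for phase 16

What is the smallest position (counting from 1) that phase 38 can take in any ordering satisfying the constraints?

1

Nothing is required before phase 38; it can be the very first phase.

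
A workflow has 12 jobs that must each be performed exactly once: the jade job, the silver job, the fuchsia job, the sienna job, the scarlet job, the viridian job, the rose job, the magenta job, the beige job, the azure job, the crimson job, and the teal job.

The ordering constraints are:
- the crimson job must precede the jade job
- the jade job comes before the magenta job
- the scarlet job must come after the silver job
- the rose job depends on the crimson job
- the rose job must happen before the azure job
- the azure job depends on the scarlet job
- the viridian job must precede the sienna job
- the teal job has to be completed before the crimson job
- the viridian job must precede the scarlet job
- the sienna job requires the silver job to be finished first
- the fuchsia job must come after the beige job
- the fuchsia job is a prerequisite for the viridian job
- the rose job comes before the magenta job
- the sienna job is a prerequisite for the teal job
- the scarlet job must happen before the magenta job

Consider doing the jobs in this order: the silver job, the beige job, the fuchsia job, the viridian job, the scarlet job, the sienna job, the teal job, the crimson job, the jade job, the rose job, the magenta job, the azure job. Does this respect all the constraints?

Yes

Checking each listed constraint against this order: for instance, the scarlet job is in position 5 and the azure job in position 12, so that constraint holds — and the remaining constraints check out the same way.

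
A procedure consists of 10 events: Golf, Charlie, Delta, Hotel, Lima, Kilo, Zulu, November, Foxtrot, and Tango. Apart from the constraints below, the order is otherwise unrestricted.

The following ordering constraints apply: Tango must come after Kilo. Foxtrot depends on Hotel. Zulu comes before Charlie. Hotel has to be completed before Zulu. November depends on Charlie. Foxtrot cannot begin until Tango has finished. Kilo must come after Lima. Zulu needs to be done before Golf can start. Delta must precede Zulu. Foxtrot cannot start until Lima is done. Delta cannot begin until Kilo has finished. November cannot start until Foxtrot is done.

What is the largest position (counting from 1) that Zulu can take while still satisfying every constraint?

7

Every event that must follow Zulu has to come after it. Tracing all chains starting from Zulu, those events are: Golf, Charlie, November — 3 in total.
With 3 mandatory successors out of 10 events total, the latest slot for Zulu is 10−3 = 7, and it's reachable by doing all non-successors before Zulu.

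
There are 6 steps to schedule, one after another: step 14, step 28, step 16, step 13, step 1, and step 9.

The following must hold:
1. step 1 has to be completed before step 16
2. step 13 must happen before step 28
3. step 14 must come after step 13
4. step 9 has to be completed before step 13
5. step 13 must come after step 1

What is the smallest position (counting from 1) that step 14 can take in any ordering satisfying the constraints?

Every step that must precede step 14 has to come before it. Tracing all chains that end at step 14, those steps are: step 13, step 1, step 9 — 3 in total.
With 3 mandatory predecessors, the earliest step 14 can sit is position 3+1 = 4, and placing just those 3 first achieves it.

4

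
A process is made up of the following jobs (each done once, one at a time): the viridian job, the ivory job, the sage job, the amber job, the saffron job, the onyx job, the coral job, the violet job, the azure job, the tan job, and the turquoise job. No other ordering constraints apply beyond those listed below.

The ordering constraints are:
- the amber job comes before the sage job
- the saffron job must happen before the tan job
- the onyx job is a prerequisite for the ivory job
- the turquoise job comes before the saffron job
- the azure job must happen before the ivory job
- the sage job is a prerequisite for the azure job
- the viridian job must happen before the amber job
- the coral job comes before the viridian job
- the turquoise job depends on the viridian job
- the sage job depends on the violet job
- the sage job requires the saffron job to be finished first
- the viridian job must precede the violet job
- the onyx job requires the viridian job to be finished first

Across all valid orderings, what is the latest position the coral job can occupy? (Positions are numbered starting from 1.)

The jobs that are forced after the coral job, directly or by a chain of constraints, are the viridian job, the ivory job, the sage job, the amber job, the saffron job, the onyx job, the violet job, the azure job, the tan job, the turquoise job. That's 10 jobs.
So at least 10 jobs follow the coral job, putting the coral job no later than position 1. That position is achievable by scheduling everything else first.

1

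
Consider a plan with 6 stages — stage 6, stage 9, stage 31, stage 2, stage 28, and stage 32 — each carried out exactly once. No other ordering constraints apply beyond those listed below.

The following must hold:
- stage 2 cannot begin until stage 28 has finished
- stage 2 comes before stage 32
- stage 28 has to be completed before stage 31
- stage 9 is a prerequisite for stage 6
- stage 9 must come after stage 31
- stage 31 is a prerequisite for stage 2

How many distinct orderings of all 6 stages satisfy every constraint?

6

Only stage 28 has no prerequisites, so it must go first.
Counting all ways to extend the partial order to a total order gives 6.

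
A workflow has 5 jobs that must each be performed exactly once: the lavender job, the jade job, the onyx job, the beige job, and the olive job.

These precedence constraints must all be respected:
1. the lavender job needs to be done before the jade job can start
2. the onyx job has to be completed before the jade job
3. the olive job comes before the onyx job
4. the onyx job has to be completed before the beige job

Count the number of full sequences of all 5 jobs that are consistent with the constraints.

The jobs with no prerequisites are the lavender job, the olive job; any of them can be placed first.
Enumerating by repeatedly choosing an available job (one whose prerequisites are all placed) gives 7 distinct complete orderings.

7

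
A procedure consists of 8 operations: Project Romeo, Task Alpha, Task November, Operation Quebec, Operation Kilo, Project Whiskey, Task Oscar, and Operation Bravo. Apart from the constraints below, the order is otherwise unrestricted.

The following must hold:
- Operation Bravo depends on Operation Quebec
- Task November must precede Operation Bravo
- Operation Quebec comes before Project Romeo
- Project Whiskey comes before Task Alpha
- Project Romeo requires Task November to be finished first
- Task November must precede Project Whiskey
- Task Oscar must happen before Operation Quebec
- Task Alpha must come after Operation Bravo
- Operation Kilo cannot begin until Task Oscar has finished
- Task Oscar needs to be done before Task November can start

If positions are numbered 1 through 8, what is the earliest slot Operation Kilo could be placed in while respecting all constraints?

The only operation forced before Operation Kilo (directly or transitively) is Task Oscar.
With 1 mandatory predecessor, the earliest Operation Kilo can sit is position 1+1 = 2, and placing just that one first achieves it.

2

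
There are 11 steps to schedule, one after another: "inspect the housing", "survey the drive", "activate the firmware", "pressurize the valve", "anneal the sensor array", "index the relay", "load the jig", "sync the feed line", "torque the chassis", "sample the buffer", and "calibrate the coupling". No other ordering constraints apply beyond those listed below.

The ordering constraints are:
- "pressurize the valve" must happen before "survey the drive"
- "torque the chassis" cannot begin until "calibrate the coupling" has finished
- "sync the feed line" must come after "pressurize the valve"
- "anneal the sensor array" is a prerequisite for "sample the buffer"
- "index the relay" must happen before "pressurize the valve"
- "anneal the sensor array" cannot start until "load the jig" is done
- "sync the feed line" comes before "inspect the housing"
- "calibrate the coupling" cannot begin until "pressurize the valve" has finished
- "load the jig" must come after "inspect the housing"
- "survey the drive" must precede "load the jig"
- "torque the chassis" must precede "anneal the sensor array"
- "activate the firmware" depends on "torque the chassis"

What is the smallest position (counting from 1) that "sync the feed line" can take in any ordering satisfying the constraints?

Every step that must precede "sync the feed line" has to come before it. Tracing all chains that end at "sync the feed line", those steps are: "pressurize the valve", "index the relay" — 2 in total.
With 2 mandatory predecessors, the earliest "sync the feed line" can sit is position 2+1 = 3, and placing just those 2 first achieves it.

3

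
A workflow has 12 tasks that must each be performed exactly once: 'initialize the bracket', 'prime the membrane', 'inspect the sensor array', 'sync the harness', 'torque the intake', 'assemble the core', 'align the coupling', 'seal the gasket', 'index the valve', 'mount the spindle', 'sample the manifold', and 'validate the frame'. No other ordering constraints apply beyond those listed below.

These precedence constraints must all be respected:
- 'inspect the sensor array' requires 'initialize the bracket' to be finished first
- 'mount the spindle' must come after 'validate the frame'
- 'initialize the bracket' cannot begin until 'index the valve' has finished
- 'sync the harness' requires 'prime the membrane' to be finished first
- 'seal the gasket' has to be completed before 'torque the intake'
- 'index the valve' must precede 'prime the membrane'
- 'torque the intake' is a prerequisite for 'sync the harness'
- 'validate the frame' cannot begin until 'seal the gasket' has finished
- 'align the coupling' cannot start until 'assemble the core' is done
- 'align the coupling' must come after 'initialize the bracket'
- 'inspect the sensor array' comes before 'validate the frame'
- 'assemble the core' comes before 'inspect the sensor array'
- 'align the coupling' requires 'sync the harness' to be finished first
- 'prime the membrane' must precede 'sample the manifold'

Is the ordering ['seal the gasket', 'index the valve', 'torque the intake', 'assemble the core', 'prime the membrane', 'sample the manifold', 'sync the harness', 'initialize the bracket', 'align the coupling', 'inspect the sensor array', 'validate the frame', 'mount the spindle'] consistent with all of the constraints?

Yes

Checking each listed constraint against this order: for instance, 'seal the gasket' is in position 1 and 'validate the frame' in position 11, so that constraint holds — and the remaining constraints check out the same way.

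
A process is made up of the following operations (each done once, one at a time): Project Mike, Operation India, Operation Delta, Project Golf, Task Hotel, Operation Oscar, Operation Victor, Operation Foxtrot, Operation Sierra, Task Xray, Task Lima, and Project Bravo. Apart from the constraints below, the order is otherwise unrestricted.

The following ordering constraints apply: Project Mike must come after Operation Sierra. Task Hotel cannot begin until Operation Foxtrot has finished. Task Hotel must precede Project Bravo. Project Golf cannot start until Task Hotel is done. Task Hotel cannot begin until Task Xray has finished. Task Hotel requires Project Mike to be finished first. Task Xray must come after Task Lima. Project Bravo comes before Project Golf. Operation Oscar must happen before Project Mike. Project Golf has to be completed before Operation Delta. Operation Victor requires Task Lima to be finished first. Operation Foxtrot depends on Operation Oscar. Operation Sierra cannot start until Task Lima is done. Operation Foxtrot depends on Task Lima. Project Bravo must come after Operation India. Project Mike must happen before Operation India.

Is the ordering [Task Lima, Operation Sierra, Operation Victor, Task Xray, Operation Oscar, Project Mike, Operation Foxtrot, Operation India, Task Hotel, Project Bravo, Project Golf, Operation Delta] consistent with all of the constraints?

Yes

Going through the constraints one by one, each required predecessor appears earlier in the sequence than its dependent — e.g. Task Lima (position 1) is before Operation Foxtrot (position 7), as required.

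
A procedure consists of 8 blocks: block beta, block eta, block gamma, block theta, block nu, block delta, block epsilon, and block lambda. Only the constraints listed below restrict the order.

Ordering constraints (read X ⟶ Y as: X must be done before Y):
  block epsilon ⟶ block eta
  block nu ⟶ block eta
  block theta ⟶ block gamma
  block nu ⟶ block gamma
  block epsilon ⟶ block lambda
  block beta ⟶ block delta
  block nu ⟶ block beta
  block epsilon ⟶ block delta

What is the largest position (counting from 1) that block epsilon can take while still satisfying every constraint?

The blocks that are forced after block epsilon, directly or by a chain of constraints, are block eta, block delta, block lambda. That's 3 blocks.
With 3 mandatory successors out of 8 blocks total, the latest slot for block epsilon is 8−3 = 5, and it's reachable by doing all non-successors before block epsilon.

5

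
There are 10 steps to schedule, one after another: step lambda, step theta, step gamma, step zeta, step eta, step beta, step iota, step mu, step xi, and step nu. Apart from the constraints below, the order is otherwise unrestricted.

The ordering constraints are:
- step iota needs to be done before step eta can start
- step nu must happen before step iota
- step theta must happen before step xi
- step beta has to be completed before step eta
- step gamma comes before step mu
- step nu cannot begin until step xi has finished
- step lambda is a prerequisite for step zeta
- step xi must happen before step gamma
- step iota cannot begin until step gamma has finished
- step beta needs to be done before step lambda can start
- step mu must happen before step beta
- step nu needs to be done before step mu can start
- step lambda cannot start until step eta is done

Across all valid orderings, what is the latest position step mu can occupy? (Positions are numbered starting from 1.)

6

Every step that must follow step mu has to come after it. Tracing all chains starting from step mu, those steps are: step lambda, step zeta, step eta, step beta — 4 in total.
So at least 4 steps follow step mu, putting step mu no later than position 6. That position is achievable by scheduling everything else first.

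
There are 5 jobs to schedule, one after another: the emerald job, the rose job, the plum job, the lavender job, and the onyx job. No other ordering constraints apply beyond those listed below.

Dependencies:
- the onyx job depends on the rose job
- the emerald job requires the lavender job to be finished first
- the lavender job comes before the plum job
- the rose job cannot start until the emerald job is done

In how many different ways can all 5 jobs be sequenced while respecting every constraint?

4

Only the lavender job has no prerequisites, so it must go first.
Enumerating by repeatedly choosing an available job (one whose prerequisites are all placed) gives 4 distinct complete orderings.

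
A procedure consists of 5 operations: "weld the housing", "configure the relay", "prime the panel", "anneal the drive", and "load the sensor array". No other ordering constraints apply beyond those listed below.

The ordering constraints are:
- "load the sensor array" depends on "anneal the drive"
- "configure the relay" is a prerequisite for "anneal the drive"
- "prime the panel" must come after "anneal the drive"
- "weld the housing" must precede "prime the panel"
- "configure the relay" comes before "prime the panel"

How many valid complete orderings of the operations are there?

7

The operations with no prerequisites are "weld the housing", "configure the relay"; any of them can be placed first.
Enumerating by repeatedly choosing an available operation (one whose prerequisites are all placed) gives 7 distinct complete orderings.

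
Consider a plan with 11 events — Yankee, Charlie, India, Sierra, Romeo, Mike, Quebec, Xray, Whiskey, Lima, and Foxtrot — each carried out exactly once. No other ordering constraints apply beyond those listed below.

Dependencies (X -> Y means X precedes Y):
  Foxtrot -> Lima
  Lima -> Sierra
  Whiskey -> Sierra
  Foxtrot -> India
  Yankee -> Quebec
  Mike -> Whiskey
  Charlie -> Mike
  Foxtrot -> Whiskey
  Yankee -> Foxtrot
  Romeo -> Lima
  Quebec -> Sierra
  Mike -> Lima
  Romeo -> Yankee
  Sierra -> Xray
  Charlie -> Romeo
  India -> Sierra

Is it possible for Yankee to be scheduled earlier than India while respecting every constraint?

The constraints force Yankee before India, so yes — every valid ordering has Yankee earlier.

Yes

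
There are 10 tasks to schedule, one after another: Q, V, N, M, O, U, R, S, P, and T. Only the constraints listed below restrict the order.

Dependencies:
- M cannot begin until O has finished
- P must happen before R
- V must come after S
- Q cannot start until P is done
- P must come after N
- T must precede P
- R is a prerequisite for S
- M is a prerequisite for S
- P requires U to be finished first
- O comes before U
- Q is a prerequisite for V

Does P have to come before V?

Yes

There is a constraint chain P → Q → V.
So P must precede V in any valid ordering.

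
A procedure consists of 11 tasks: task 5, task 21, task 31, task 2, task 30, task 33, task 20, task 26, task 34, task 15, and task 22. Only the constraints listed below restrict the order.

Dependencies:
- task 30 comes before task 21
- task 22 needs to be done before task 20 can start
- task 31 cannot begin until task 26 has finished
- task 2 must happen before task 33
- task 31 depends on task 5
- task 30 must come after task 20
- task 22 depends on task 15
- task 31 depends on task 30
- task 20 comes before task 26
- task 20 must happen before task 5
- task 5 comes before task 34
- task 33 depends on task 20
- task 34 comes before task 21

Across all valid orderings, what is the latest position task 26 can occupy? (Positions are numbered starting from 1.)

Following the constraints forward from task 26, its only required successor is task 31.
So at least 1 task follows task 26, putting task 26 no later than position 10. That position is achievable by scheduling everything else first.

10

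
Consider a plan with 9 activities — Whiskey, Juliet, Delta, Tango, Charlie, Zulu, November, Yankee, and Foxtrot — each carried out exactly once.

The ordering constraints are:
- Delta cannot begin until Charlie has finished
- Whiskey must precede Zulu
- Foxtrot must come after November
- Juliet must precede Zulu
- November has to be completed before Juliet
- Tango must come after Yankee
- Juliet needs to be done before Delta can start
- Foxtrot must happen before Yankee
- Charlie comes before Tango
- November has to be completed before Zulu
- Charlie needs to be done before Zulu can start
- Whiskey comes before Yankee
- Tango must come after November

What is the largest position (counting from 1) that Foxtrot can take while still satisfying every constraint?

7

Following every chain forward from Foxtrot, the activities that must come later are Tango, Yankee — 2 of them.
So at least 2 activities follow Foxtrot, putting Foxtrot no later than position 7. That position is achievable by scheduling everything else first.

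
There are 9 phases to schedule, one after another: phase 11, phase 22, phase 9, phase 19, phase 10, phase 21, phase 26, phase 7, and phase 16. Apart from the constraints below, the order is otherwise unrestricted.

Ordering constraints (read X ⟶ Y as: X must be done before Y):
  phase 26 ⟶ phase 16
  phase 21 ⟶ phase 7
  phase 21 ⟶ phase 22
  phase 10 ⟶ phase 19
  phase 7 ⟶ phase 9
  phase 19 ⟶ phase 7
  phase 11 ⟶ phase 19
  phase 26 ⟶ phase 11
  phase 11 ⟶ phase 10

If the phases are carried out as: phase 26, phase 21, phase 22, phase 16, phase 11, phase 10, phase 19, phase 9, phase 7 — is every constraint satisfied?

In the proposed order, phase 9 appears before phase 7.
That contradicts the constraint that phase 7 must precede phase 9.

No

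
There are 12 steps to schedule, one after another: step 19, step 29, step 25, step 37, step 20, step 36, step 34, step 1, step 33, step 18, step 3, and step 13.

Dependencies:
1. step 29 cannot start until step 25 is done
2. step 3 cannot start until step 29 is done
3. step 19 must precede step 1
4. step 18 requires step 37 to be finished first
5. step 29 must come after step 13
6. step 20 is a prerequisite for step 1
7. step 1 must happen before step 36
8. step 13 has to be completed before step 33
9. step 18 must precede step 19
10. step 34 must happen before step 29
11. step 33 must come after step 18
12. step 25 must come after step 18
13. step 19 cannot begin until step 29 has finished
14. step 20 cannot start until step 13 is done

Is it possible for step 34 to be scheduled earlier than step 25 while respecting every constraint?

No chain of constraints runs from step 25 to step 34, so step 25 is not required to come first.
That means at least one valid schedule has step 34 before step 25.

Yes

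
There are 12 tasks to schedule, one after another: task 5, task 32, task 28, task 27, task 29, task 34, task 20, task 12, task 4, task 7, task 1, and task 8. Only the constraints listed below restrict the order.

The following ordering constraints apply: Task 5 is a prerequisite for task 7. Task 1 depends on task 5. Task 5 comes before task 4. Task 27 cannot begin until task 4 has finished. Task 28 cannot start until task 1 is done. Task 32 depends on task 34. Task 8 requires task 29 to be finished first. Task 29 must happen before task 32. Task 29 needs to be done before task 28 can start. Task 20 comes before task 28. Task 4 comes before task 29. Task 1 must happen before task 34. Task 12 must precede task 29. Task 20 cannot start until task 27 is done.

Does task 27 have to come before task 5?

No

There is a chain task 5 → task 4 → task 27, which puts task 5 before task 27.
So task 27 does not have to come before task 5 — it cannot.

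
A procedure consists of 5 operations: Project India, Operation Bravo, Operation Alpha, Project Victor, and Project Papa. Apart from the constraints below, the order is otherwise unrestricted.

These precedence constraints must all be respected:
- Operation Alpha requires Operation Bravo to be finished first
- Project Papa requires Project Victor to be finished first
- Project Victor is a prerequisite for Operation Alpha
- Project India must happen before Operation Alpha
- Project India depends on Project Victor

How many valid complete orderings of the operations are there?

11

The operations with no prerequisites are Operation Bravo, Project Victor; any of them can be placed first.
Counting all ways to extend the partial order to a total order gives 11.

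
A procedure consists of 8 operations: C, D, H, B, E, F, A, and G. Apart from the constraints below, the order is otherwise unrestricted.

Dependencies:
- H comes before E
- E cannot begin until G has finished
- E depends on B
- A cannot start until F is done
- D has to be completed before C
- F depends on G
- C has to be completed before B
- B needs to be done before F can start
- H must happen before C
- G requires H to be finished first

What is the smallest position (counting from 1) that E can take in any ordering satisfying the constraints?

6

The operations that are forced before E, directly or transitively, are C, D, H, B, G. That's 5 operations.
With 5 mandatory predecessors, the earliest E can sit is position 5+1 = 6, and placing just those 5 first achieves it.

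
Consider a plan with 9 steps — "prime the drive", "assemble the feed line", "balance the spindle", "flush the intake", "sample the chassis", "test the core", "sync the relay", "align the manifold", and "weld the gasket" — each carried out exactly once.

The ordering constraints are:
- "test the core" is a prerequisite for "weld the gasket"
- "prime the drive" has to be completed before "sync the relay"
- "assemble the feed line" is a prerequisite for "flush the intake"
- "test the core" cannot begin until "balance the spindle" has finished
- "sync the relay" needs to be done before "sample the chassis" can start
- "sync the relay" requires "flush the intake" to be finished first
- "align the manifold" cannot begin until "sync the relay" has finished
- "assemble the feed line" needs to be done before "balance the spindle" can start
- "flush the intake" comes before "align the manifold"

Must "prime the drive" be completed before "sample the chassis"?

Chaining the stated constraints: "prime the drive" → "sync the relay" → "sample the chassis".
That forces "prime the drive" before "sample the chassis" in every valid schedule.

Yes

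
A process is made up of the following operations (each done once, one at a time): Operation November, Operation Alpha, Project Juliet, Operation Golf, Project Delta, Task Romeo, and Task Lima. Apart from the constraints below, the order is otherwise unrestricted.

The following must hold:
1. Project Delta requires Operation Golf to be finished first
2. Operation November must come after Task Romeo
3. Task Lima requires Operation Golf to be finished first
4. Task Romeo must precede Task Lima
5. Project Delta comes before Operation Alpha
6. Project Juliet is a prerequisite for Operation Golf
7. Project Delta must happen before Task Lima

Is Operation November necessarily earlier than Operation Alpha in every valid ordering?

No

No chain of constraints connects Operation November to Operation Alpha in either direction.
There exist valid orderings with Operation Alpha before Operation November, so Operation November is not required to come first.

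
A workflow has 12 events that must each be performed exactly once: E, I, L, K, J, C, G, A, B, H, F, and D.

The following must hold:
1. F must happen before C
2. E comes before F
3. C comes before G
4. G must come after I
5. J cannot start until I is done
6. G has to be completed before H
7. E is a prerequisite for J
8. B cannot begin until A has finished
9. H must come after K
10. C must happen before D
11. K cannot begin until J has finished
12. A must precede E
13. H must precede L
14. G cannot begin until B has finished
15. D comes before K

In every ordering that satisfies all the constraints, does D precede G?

No

D and G are not related by any chain of constraints.
A valid ordering placing G before D exists, so the answer is no.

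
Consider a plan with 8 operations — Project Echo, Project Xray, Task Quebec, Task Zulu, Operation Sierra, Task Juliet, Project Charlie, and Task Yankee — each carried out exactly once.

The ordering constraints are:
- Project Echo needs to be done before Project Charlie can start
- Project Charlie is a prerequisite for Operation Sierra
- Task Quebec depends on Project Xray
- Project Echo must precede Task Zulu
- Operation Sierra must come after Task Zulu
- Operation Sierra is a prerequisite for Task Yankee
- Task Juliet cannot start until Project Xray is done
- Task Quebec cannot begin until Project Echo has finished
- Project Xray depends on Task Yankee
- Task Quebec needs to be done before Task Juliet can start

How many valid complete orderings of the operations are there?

2

Only Project Echo has no prerequisites, so it must go first.
Systematically extending each partial ordering one operation at a time and counting, there are 2 complete orderings.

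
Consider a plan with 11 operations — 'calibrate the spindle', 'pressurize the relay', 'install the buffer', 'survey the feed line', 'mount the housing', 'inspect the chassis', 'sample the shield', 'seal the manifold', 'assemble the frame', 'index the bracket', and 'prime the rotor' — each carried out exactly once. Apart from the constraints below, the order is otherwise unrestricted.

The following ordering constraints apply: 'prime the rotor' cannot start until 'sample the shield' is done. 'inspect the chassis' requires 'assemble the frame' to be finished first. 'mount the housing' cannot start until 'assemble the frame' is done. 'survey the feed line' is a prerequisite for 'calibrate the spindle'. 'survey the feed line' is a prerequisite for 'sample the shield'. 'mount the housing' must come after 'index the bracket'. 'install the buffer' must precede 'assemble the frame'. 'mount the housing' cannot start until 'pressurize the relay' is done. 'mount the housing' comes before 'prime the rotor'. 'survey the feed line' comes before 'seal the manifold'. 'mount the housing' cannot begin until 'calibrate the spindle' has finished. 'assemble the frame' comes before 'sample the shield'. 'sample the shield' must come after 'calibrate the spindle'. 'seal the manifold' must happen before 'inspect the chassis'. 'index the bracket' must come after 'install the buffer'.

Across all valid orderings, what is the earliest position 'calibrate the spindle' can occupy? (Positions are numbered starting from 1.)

Working backwards through the constraints from 'calibrate the spindle', its only required predecessor is 'survey the feed line'.
So at minimum 1 operation comes before 'calibrate the spindle', putting 'calibrate the spindle' no earlier than position 2. That position is achievable by scheduling exactly that predecessor first.

2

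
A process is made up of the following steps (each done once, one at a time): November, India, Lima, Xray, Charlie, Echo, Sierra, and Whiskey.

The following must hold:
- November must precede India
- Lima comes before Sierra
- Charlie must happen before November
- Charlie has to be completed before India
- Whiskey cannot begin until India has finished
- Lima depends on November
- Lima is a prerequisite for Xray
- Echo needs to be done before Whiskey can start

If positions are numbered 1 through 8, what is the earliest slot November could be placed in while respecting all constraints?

The only step forced before November (directly or transitively) is Charlie.
With 1 mandatory predecessor, the earliest November can sit is position 1+1 = 2, and placing just that one first achieves it.

2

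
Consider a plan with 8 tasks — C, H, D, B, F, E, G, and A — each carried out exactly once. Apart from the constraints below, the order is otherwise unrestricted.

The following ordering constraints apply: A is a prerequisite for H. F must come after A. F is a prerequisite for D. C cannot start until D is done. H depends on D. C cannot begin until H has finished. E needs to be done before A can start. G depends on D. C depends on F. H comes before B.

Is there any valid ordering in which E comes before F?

Every valid ordering already has E before F (the constraints require it), so in particular at least one does.

Yes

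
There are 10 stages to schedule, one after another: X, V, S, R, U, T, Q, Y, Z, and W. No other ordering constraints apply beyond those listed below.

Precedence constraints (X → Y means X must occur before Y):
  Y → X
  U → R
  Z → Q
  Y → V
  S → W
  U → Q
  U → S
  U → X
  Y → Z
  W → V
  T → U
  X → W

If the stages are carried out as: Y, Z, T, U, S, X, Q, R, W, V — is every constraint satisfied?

Going through the constraints one by one, each required predecessor appears earlier in the sequence than its dependent — e.g. Y (position 1) is before V (position 10), as required.

Yes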